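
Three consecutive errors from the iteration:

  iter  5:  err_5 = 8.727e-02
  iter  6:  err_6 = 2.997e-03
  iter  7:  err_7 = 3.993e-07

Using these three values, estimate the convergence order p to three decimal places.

p ≈ ln(err_7/err_6) / ln(err_6/err_5)
  = ln(3.993e-07/2.997e-03) / ln(2.997e-03/8.727e-02)
  = ln(0.000133233) / ln(0.0343417)
  = -8.923411 / -3.371395 ≈ 2.646801

2.647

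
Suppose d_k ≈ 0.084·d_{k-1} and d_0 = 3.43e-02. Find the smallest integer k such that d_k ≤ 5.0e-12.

After k steps, d_k ≈ 3.43e-02·0.084^k.
Need 0.084^k ≤ 5.0e-12/3.43e-02 = 1.45773e-10.
k ≥ ln(1.45773e-10)/ln(0.084) = -22.6490/-2.47694 = 9.144.
Smallest integer k = 10.

10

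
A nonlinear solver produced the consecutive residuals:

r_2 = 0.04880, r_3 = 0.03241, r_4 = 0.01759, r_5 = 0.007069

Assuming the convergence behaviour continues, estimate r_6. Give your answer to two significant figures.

First estimate the order: p ≈ ln(r_5/r_4) / ln(r_4/r_3) = ln(0.007069/0.01759)/ln(0.01759/0.03241) = ln(0.401876)/ln(0.542734) ≈ 1.4917.
Then r_6 ≈ r_5·(r_5/r_4)^p = 0.007069·(0.401876)^1.4917 = 0.007069·0.256699 ≈ 0.001815.

1.8e-3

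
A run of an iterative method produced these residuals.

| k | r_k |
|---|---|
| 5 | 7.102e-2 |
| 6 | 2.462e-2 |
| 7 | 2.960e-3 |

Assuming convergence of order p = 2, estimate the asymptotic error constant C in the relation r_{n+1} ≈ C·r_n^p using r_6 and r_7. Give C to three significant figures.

C ≈ r_7 / r_6^2
  = 2.960e-3 / (2.462e-2)^2
  = 2.960e-3 / 0.000606144 ≈ 4.8833

4.88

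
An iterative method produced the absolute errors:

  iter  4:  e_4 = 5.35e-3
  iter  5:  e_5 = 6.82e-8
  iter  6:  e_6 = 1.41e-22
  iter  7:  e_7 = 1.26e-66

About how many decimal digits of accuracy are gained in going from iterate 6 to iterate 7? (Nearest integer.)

Digits gained ≈ log₁₀(e_6/e_7) = log₁₀(1.41e-22/1.26e-66) = log₁₀(1.11905e+44) ≈ 44.049.

44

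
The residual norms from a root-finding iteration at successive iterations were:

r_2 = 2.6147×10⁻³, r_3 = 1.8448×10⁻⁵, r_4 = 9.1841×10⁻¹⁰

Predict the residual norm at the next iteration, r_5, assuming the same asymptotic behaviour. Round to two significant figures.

2.3e-18

First estimate the order: p ≈ ln(r_4/r_3) / ln(r_3/r_2) = ln(9.1841×10⁻¹⁰/1.8448×10⁻⁵)/ln(1.8448×10⁻⁵/2.6147×10⁻³) = ln(4.97837e-05)/ln(0.00705549) ≈ 2.0000.
Then r_5 ≈ r_4·(r_4/r_3)^p = 9.1841×10⁻¹⁰·(4.97837e-05)^2.0000 = 9.1841×10⁻¹⁰·2.47842e-09 ≈ 2.276e-18.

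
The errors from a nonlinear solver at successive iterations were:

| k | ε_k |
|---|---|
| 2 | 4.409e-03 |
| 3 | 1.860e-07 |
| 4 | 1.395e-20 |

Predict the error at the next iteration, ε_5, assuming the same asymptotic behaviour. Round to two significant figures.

5.9e-60

First estimate the order: p ≈ ln(ε_4/ε_3) / ln(ε_3/ε_2) = ln(1.395e-20/1.860e-07)/ln(1.860e-07/4.409e-03) = ln(7.5e-14)/ln(4.21864e-05) ≈ 3.0001.
Then ε_5 ≈ ε_4·(ε_4/ε_3)^p = 1.395e-20·(7.5e-14)^3.0001 = 1.395e-20·4.20602e-40 ≈ 5.867e-60.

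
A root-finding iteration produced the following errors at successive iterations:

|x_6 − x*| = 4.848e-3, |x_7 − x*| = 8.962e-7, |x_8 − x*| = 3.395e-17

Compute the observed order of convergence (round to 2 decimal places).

2.79

p ≈ ln(|x_8 − x*|/|x_7 − x*|) / ln(|x_7 − x*|/|x_6 − x*|)
  = ln(3.395e-17/8.962e-7) / ln(8.962e-7/4.848e-3)
  = ln(3.78822e-11) / ln(0.00018486)
  = -23.99654 / -8.59591 ≈ 2.79162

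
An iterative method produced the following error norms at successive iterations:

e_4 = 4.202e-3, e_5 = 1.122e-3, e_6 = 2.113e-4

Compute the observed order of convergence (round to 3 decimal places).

1.264

p ≈ ln(e_6/e_5) / ln(e_5/e_4)
  = ln(2.113e-4/1.122e-3) / ln(1.122e-3/4.202e-3)
  = ln(0.188324) / ln(0.267016)
  = -1.669591 / -1.320447 ≈ 1.264413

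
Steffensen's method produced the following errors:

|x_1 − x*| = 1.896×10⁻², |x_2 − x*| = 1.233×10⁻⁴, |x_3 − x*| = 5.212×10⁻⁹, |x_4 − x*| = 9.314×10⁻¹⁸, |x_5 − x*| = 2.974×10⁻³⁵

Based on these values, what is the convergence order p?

2

Consecutive ratios: |x_5 − x*|/|x_4 − x*| = 2.974×10⁻³⁵/9.314×10⁻¹⁸ = 3.19304e-18, |x_4 − x*|/|x_3 − x*| = 9.314×10⁻¹⁸/5.212×10⁻⁹ = 1.78703e-09.
p ≈ ln(3.19304e-18)/ln(1.78703e-09) = -40.2856/-20.1427 ≈ 2.00.
So the convergence is quadratic (order 2).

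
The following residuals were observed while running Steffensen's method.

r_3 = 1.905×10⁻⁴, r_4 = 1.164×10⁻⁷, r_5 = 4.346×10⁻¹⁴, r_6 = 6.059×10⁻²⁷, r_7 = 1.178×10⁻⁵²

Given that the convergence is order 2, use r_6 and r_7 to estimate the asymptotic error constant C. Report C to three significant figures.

3.21

C ≈ r_7 / r_6^2
  = 1.178×10⁻⁵² / (6.059×10⁻²⁷)^2
  = 1.178×10⁻⁵² / 3.67115e-53 ≈ 3.2088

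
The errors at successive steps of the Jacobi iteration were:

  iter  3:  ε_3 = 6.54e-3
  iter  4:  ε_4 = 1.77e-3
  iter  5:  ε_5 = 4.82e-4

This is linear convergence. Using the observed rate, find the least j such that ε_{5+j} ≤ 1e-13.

18

Rate ρ ≈ ε_5/ε_4 = 4.82e-4/1.77e-3 = 0.2723.
After j more steps, ε_{5+j} ≈ 4.82e-4·ρ^j; need ρ^j ≤ 1e-13/4.82e-4 = 2.07469e-10.
j ≥ ln(2.07469e-10)/ln(0.2723) = -22.2960/-1.30085 = 17.140.
So 18 more iterations are needed.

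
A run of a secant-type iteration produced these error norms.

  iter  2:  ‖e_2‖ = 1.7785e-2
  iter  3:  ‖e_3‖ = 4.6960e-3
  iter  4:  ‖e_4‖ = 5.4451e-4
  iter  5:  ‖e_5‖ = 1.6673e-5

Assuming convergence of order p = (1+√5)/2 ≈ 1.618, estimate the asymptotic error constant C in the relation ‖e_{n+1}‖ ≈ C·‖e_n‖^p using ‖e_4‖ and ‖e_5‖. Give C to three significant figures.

C ≈ ‖e_5‖ / ‖e_4‖^1.618
  = 1.6673e-5 / (5.4451e-4)^1.618
  = 1.6673e-5 / 5.23429e-06 ≈ 3.1853

3.19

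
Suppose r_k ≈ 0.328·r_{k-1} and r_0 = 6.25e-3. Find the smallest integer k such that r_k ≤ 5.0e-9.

After k steps, r_k ≈ 6.25e-3·0.328^k.
Need 0.328^k ≤ 5.0e-9/6.25e-3 = 8e-07.
k ≥ ln(8e-07)/ln(0.328) = -14.0387/-1.11474 = 12.594.
Smallest integer k = 13.

13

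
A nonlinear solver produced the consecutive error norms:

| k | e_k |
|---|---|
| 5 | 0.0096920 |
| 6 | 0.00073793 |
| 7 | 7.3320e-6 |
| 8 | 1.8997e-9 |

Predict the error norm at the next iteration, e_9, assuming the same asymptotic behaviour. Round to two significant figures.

7.2e-16

First estimate the order: p ≈ ln(e_8/e_7) / ln(e_7/e_6) = ln(1.8997e-9/7.3320e-6)/ln(7.3320e-6/0.00073793) = ln(0.000259097)/ln(0.0099359) ≈ 1.7908.
Then e_9 ≈ e_8·(e_8/e_7)^p = 1.8997e-9·(0.000259097)^1.7908 = 1.8997e-9·3.77771e-07 ≈ 7.177e-16.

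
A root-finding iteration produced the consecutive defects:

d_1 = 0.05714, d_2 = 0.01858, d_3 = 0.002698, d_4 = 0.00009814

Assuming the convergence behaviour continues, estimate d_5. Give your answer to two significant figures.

3.3e-7

First estimate the order: p ≈ ln(d_4/d_3) / ln(d_3/d_2) = ln(0.00009814/0.002698)/ln(0.002698/0.01858) = ln(0.0363751)/ln(0.14521) ≈ 1.7174.
Then d_5 ≈ d_4·(d_4/d_3)^p = 0.00009814·(0.0363751)^1.7174 = 0.00009814·0.0033754 ≈ 3.313e-07.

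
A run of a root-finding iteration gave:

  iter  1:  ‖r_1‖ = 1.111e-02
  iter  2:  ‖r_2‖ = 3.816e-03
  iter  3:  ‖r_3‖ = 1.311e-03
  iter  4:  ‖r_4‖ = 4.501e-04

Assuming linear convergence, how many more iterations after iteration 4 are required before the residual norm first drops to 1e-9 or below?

13

Rate ρ ≈ ‖r_4‖/‖r_3‖ = 4.501e-04/1.311e-03 = 0.3433.
After j more steps, ‖r_{4+j}‖ ≈ 4.501e-04·ρ^j; need ρ^j ≤ 1e-9/4.501e-04 = 2.22173e-06.
j ≥ ln(2.22173e-06)/ln(0.3433) = -13.0172/-1.06915 = 12.175.
So 13 more iterations are needed.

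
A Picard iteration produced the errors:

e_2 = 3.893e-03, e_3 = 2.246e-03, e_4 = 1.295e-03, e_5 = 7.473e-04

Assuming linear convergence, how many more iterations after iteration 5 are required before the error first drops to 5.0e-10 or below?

26

Rate ρ ≈ e_5/e_4 = 7.473e-04/1.295e-03 = 0.5771.
After j more steps, e_{5+j} ≈ 7.473e-04·ρ^j; need ρ^j ≤ 5.0e-10/7.473e-04 = 6.69075e-07.
j ≥ ln(6.69075e-07)/ln(0.5771) = -14.2174/-0.54974 = 25.862.
So 26 more iterations are needed.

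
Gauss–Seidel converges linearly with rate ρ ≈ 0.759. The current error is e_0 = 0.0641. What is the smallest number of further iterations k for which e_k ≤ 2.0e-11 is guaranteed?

80

After k steps, e_k ≈ 0.0641·0.759^k.
Need 0.759^k ≤ 2.0e-11/0.0641 = 3.12012e-10.
k ≥ ln(3.12012e-10)/ln(0.759) = -21.8880/-0.27575 = 79.376.
Smallest integer k = 80.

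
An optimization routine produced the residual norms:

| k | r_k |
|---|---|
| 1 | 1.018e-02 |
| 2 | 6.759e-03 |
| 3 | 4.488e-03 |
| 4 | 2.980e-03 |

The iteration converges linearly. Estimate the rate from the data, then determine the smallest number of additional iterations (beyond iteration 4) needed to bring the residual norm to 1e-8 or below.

Rate ρ ≈ r_4/r_3 = 2.980e-03/4.488e-03 = 0.6640.
After j more steps, r_{4+j} ≈ 2.980e-03·ρ^j; need ρ^j ≤ 1e-8/2.980e-03 = 3.3557e-06.
j ≥ ln(3.3557e-06)/ln(0.6640) = -12.6049/-0.40947 = 30.783.
So 31 more iterations are needed.

31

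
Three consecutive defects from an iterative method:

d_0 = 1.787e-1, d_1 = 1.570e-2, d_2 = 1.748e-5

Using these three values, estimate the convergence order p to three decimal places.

p ≈ ln(d_2/d_1) / ln(d_1/d_0)
  = ln(1.748e-5/1.570e-2) / ln(1.570e-2/1.787e-1)
  = ln(0.00111338) / ln(0.0878567)
  = -6.800355 / -2.432048 ≈ 2.796143

2.796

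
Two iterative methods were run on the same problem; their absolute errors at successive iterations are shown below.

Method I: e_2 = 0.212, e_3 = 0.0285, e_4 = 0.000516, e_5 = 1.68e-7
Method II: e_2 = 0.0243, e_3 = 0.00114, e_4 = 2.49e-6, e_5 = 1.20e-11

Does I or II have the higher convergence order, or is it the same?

same

Method I: p ≈ ln(1.68e-7/0.000516)/ln(0.000516/0.0285) ≈ 2.00.
Method II: p ≈ ln(1.20e-11/2.49e-6)/ln(2.49e-6/0.00114) ≈ 2.00.
Both orders ≈ 2.0 — effectively the same.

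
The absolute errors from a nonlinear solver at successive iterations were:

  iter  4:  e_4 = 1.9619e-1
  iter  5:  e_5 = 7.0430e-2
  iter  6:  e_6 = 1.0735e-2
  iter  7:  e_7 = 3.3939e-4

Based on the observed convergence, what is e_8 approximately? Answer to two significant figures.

First estimate the order: p ≈ ln(e_7/e_6) / ln(e_6/e_5) = ln(3.3939e-4/1.0735e-2)/ln(1.0735e-2/7.0430e-2) = ln(0.0316153)/ln(0.152421) ≈ 1.8362.
Then e_8 ≈ e_7·(e_7/e_6)^p = 3.3939e-4·(0.0316153)^1.8362 = 3.3939e-4·0.00176 ≈ 5.973e-07.

6.0e-7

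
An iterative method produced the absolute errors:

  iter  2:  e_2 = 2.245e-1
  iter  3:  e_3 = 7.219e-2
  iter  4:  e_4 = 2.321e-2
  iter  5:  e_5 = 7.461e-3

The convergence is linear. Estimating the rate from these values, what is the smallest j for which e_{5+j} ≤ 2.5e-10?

Rate ρ ≈ e_5/e_4 = 7.461e-3/2.321e-2 = 0.3215.
After j more steps, e_{5+j} ≈ 7.461e-3·ρ^j; need ρ^j ≤ 2.5e-10/7.461e-3 = 3.35076e-08.
j ≥ ln(3.35076e-08)/ln(0.3215) = -17.2115/-1.13476 = 15.168.
So 16 more iterations are needed.

16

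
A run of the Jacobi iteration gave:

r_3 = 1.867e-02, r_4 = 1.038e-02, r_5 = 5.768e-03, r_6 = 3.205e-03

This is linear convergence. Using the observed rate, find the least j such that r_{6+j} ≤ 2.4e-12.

Rate ρ ≈ r_6/r_5 = 3.205e-03/5.768e-03 = 0.5557.
After j more steps, r_{6+j} ≈ 3.205e-03·ρ^j; need ρ^j ≤ 2.4e-12/3.205e-03 = 7.4883e-10.
j ≥ ln(7.4883e-10)/ln(0.5557) = -21.0125/-0.58753 = 35.764.
So 36 more iterations are needed.

36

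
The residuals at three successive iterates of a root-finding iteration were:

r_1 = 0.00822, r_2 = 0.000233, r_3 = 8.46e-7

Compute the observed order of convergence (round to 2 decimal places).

p ≈ ln(r_3/r_2) / ln(r_2/r_1)
  = ln(8.46e-7/0.000233) / ln(0.000233/0.00822)
  = ln(0.0036309) / ln(0.0283455)
  = -5.61827 / -3.56329 ≈ 1.57671

1.58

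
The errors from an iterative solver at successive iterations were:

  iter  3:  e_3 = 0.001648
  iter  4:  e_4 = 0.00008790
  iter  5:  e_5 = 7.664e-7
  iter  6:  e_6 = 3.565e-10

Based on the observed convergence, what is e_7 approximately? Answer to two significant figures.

1.4e-15

First estimate the order: p ≈ ln(e_6/e_5) / ln(e_5/e_4) = ln(3.565e-10/7.664e-7)/ln(7.664e-7/0.00008790) = ln(0.000465162)/ln(0.008719) ≈ 1.6180.
Then e_7 ≈ e_6·(e_6/e_5)^p = 3.565e-10·(0.000465162)^1.6180 = 3.565e-10·4.0568e-06 ≈ 1.446e-15.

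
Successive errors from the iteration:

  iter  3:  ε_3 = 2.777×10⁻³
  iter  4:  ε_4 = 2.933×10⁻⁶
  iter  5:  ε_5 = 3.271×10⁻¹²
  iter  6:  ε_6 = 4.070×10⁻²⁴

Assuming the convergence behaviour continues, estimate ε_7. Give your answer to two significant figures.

First estimate the order: p ≈ ln(ε_6/ε_5) / ln(ε_5/ε_4) = ln(4.070×10⁻²⁴/3.271×10⁻¹²)/ln(3.271×10⁻¹²/2.933×10⁻⁶) = ln(1.24427e-12)/ln(1.11524e-06) ≈ 2.0000.
Then ε_7 ≈ ε_6·(ε_6/ε_5)^p = 4.070×10⁻²⁴·(1.24427e-12)^2.0000 = 4.070×10⁻²⁴·1.54821e-24 ≈ 6.301e-48.

6.3e-48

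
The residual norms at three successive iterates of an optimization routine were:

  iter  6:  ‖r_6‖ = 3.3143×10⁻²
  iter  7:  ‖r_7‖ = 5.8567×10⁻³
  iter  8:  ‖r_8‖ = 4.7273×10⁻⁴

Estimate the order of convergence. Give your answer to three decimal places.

1.452

p ≈ ln(‖r_8‖/‖r_7‖) / ln(‖r_7‖/‖r_6‖)
  = ln(4.7273×10⁻⁴/5.8567×10⁻³) / ln(5.8567×10⁻³/3.3143×10⁻²)
  = ln(0.0807161) / ln(0.17671)
  = -2.516817 / -1.733245 ≈ 1.452084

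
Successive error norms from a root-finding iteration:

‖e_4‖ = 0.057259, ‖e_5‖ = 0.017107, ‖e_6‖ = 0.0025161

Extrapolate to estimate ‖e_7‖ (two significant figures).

1.2e-4

First estimate the order: p ≈ ln(‖e_6‖/‖e_5‖) / ln(‖e_5‖/‖e_4‖) = ln(0.0025161/0.017107)/ln(0.017107/0.057259) = ln(0.14708)/ln(0.298765) ≈ 1.5866.
Then ‖e_7‖ ≈ ‖e_6‖·(‖e_6‖/‖e_5‖)^p = 0.0025161·(0.14708)^1.5866 = 0.0025161·0.0477794 ≈ 0.0001202.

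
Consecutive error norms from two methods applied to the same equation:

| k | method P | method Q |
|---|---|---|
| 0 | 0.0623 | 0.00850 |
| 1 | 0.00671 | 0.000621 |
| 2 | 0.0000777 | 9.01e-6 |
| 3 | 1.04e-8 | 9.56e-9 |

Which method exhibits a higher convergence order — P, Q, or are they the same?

P

Method P: p ≈ ln(1.04e-8/0.0000777)/ln(0.0000777/0.00671) ≈ 2.00.
Method Q: p ≈ ln(9.56e-9/9.01e-6)/ln(9.01e-6/0.000621) ≈ 1.62.
Method P has the higher order (≈2.0 vs ≈1.6).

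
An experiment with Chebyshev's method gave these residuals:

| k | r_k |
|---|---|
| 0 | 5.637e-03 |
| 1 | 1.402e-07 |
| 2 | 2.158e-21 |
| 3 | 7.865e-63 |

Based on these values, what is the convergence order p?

Consecutive ratios: r_3/r_2 = 7.865e-63/2.158e-21 = 3.64458e-42, r_2/r_1 = 2.158e-21/1.402e-07 = 1.53923e-14.
p ≈ ln(3.64458e-42)/ln(1.53923e-14) = -95.4153/-31.8049 ≈ 3.00.
So the convergence is cubic (order 3).

3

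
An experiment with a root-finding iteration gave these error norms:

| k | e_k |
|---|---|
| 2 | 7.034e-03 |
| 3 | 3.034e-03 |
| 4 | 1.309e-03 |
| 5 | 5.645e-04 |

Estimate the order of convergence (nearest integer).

Consecutive ratios: e_5/e_4 = 5.645e-04/1.309e-03 = 0.431245, e_4/e_3 = 1.309e-03/3.034e-03 = 0.431444.
p ≈ ln(0.431245)/ln(0.431444) = -0.8411/-0.8406 ≈ 1.00.
So the convergence is linear (order 1).

1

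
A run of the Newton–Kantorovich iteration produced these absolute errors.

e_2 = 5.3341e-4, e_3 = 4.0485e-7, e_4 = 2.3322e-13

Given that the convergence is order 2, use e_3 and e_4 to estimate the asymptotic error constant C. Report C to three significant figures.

C ≈ e_4 / e_3^2
  = 2.3322e-13 / (4.0485e-7)^2
  = 2.3322e-13 / 1.63904e-13 ≈ 1.4229

1.42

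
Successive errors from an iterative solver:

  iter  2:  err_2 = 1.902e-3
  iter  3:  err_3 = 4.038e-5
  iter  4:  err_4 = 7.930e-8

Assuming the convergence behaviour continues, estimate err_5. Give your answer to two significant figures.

First estimate the order: p ≈ ln(err_4/err_3) / ln(err_3/err_2) = ln(7.930e-8/4.038e-5)/ln(4.038e-5/1.902e-3) = ln(0.00196384)/ln(0.0212303) ≈ 1.6179.
Then err_5 ≈ err_4·(err_4/err_3)^p = 7.930e-8·(0.00196384)^1.6179 = 7.930e-8·4.17365e-05 ≈ 3.31e-12.

3.3e-12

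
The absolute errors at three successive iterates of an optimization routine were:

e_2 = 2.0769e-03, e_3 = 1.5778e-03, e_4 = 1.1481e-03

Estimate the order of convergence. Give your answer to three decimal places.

1.157

p ≈ ln(e_4/e_3) / ln(e_3/e_2)
  = ln(1.1481e-03/1.5778e-03) / ln(1.5778e-03/2.0769e-03)
  = ln(0.727659) / ln(0.75969)
  = -0.317923 / -0.274845 ≈ 1.156736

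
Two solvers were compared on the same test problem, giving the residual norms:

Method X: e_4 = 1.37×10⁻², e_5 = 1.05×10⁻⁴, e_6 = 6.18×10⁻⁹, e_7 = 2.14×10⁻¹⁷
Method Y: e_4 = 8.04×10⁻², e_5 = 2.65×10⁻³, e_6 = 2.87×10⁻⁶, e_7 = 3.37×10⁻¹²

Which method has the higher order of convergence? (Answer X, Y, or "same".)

Method X: p ≈ ln(2.14×10⁻¹⁷/6.18×10⁻⁹)/ln(6.18×10⁻⁹/1.05×10⁻⁴) ≈ 2.00.
Method Y: p ≈ ln(3.37×10⁻¹²/2.87×10⁻⁶)/ln(2.87×10⁻⁶/2.65×10⁻³) ≈ 2.00.
Both orders ≈ 2.0 — effectively the same.

same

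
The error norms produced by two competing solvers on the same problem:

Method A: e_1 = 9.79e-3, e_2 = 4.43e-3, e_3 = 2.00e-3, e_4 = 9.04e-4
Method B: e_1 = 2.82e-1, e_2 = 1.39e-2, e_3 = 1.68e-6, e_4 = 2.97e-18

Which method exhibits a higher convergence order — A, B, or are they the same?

Method A: p ≈ ln(9.04e-4/2.00e-3)/ln(2.00e-3/4.43e-3) ≈ 1.00.
Method B: p ≈ ln(2.97e-18/1.68e-6)/ln(1.68e-6/1.39e-2) ≈ 3.00.
Method B has the higher order (≈3.0 vs ≈1.0).

B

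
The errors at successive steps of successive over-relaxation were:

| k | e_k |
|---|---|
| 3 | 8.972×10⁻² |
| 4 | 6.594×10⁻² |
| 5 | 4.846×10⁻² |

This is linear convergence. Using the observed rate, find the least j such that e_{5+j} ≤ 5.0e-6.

30

Rate ρ ≈ e_5/e_4 = 4.846×10⁻²/6.594×10⁻² = 0.7349.
After j more steps, e_{5+j} ≈ 4.846×10⁻²·ρ^j; need ρ^j ≤ 5.0e-6/4.846×10⁻² = 0.000103178.
j ≥ ln(0.000103178)/ln(0.7349) = -9.1791/-0.30802 = 29.800.
So 30 more iterations are needed.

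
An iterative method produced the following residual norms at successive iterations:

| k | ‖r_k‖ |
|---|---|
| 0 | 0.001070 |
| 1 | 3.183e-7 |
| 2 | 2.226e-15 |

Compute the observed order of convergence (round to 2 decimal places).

2.31

p ≈ ln(‖r_2‖/‖r_1‖) / ln(‖r_1‖/‖r_0‖)
  = ln(2.226e-15/3.183e-7) / ln(3.183e-7/0.001070)
  = ln(6.9934e-09) / ln(0.000297477)
  = -18.77830 / -8.12017 ≈ 2.31255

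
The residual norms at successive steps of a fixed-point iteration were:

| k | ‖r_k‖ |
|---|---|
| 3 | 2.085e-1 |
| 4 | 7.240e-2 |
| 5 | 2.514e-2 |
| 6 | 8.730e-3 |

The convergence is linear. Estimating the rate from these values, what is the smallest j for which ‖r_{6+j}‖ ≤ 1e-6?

9

Rate ρ ≈ ‖r_6‖/‖r_5‖ = 8.730e-3/2.514e-2 = 0.3473.
After j more steps, ‖r_{6+j}‖ ≈ 8.730e-3·ρ^j; need ρ^j ≤ 1e-6/8.730e-3 = 0.000114548.
j ≥ ln(0.000114548)/ln(0.3473) = -9.0745/-1.05757 = 8.581.
So 9 more iterations are needed.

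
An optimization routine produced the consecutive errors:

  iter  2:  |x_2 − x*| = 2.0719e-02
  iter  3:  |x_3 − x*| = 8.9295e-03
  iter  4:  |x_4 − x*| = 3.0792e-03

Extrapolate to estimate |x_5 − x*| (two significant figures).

8.0e-4

First estimate the order: p ≈ ln(|x_4 − x*|/|x_3 − x*|) / ln(|x_3 − x*|/|x_2 − x*|) = ln(3.0792e-03/8.9295e-03)/ln(8.9295e-03/2.0719e-02) = ln(0.344835)/ln(0.430981) ≈ 1.2649.
Then |x_5 − x*| ≈ |x_4 − x*|·(|x_4 − x*|/|x_3 − x*|)^p = 3.0792e-03·(0.344835)^1.2649 = 3.0792e-03·0.260091 ≈ 0.0008009.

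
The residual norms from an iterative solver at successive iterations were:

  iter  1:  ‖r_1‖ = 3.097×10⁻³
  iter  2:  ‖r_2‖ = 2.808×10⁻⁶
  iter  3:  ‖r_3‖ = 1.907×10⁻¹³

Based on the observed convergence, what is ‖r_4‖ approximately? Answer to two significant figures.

2.5e-30

First estimate the order: p ≈ ln(‖r_3‖/‖r_2‖) / ln(‖r_2‖/‖r_1‖) = ln(1.907×10⁻¹³/2.808×10⁻⁶)/ln(2.808×10⁻⁶/3.097×10⁻³) = ln(6.79131e-08)/ln(0.000906684) ≈ 2.3559.
Then ‖r_4‖ ≈ ‖r_3‖·(‖r_3‖/‖r_2‖)^p = 1.907×10⁻¹³·(6.79131e-08)^2.3559 = 1.907×10⁻¹³·1.29658e-17 ≈ 2.473e-30.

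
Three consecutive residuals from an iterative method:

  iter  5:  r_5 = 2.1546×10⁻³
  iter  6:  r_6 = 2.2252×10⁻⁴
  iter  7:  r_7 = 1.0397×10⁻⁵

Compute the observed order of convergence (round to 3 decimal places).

1.349

p ≈ ln(r_7/r_6) / ln(r_6/r_5)
  = ln(1.0397×10⁻⁵/2.2252×10⁻⁴) / ln(2.2252×10⁻⁴/2.1546×10⁻³)
  = ln(0.0467239) / ln(0.103277)
  = -3.063499 / -2.270341 ≈ 1.349356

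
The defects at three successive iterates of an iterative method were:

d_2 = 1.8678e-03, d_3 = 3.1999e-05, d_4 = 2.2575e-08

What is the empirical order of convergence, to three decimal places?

1.784

p ≈ ln(d_4/d_3) / ln(d_3/d_2)
  = ln(2.2575e-08/3.1999e-05) / ln(3.1999e-05/1.8678e-03)
  = ln(0.000705491) / ln(0.0171319)
  = -7.256617 / -4.066813 ≈ 1.784350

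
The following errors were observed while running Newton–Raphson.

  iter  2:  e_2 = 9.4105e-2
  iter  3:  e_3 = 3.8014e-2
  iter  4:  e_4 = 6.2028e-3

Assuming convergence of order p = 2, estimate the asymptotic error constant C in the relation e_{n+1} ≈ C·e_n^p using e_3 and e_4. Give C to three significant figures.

C ≈ e_4 / e_3^2
  = 6.2028e-3 / (3.8014e-2)^2
  = 6.2028e-3 / 0.00144506 ≈ 4.2924

4.29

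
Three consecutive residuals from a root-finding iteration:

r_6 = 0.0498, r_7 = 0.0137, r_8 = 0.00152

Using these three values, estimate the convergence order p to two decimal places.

1.70

p ≈ ln(r_8/r_7) / ln(r_7/r_6)
  = ln(0.00152/0.0137) / ln(0.0137/0.0498)
  = ln(0.110949) / ln(0.2751)
  = -2.19868 / -1.29062 ≈ 1.70358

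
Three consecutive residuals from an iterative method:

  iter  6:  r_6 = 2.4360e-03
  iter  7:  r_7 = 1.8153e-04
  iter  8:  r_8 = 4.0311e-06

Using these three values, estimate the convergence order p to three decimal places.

p ≈ ln(r_8/r_7) / ln(r_7/r_6)
  = ln(4.0311e-06/1.8153e-04) / ln(1.8153e-04/2.4360e-03)
  = ln(0.0222062) / ln(0.0745197)
  = -3.807384 / -2.596692 ≈ 1.466244

1.466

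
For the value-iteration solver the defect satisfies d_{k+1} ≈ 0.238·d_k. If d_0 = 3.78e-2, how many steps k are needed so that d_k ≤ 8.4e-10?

13

After k steps, d_k ≈ 3.78e-2·0.238^k.
Need 0.238^k ≤ 8.4e-10/3.78e-2 = 2.22222e-08.
k ≥ ln(2.22222e-08)/ln(0.238) = -17.6222/-1.43548 = 12.276.
Smallest integer k = 13.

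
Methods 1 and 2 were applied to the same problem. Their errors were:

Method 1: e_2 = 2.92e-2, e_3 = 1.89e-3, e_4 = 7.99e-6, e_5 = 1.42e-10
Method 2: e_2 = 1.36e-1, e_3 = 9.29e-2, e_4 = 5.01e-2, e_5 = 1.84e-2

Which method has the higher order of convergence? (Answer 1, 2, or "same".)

Method 1: p ≈ ln(1.42e-10/7.99e-6)/ln(7.99e-6/1.89e-3) ≈ 2.00.
Method 2: p ≈ ln(1.84e-2/5.01e-2)/ln(5.01e-2/9.29e-2) ≈ 1.62.
Method 1 has the higher order (≈2.0 vs ≈1.6).

1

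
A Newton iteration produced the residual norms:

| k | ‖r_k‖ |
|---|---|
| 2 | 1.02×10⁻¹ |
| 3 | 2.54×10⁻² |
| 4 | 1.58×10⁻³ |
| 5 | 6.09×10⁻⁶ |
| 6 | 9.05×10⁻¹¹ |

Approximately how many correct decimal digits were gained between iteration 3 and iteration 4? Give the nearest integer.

1

Digits gained ≈ log₁₀(‖r_3‖/‖r_4‖) = log₁₀(2.54×10⁻²/1.58×10⁻³) = log₁₀(16.0759) ≈ 1.206.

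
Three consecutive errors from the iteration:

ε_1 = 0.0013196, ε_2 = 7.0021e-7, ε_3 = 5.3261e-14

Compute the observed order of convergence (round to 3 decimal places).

2.174

p ≈ ln(ε_3/ε_2) / ln(ε_2/ε_1)
  = ln(5.3261e-14/7.0021e-7) / ln(7.0021e-7/0.0013196)
  = ln(7.60643e-08) / ln(0.000530623)
  = -16.391687 / -7.541459 ≈ 2.173543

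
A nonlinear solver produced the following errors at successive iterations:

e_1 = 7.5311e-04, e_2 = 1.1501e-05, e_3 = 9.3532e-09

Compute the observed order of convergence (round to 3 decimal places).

p ≈ ln(e_3/e_2) / ln(e_2/e_1)
  = ln(9.3532e-09/1.1501e-05) / ln(1.1501e-05/7.5311e-04)
  = ln(0.000813251) / ln(0.0152713)
  = -7.114471 / -4.181780 ≈ 1.701302

1.701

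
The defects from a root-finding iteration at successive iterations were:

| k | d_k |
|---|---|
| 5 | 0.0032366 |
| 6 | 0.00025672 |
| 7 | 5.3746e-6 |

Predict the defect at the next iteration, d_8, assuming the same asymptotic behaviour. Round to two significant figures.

1.5e-8

First estimate the order: p ≈ ln(d_7/d_6) / ln(d_6/d_5) = ln(5.3746e-6/0.00025672)/ln(0.00025672/0.0032366) = ln(0.0209356)/ln(0.0793178) ≈ 1.5256.
Then d_8 ≈ d_7·(d_7/d_6)^p = 5.3746e-6·(0.0209356)^1.5256 = 5.3746e-6·0.00274374 ≈ 1.475e-08.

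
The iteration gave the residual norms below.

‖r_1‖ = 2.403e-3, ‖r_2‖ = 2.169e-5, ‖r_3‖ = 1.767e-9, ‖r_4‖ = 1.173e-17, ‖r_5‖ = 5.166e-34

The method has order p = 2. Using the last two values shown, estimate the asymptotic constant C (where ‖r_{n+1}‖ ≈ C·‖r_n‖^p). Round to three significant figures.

3.75

C ≈ ‖r_5‖ / ‖r_4‖^2
  = 5.166e-34 / (1.173e-17)^2
  = 5.166e-34 / 1.37593e-34 ≈ 3.7546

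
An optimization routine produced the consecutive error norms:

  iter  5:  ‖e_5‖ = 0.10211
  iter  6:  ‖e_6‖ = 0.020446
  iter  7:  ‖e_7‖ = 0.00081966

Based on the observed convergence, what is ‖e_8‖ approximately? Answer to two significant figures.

1.3e-6

First estimate the order: p ≈ ln(‖e_7‖/‖e_6‖) / ln(‖e_6‖/‖e_5‖) = ln(0.00081966/0.020446)/ln(0.020446/0.10211) = ln(0.040089)/ln(0.200235) ≈ 2.0001.
Then ‖e_8‖ ≈ ‖e_7‖·(‖e_7‖/‖e_6‖)^p = 0.00081966·(0.040089)^2.0001 = 0.00081966·0.00160661 ≈ 1.317e-06.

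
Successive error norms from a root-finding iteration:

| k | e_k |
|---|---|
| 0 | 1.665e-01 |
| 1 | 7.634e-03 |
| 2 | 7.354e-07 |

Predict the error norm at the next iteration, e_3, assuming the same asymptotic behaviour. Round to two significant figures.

First estimate the order: p ≈ ln(e_2/e_1) / ln(e_1/e_0) = ln(7.354e-07/7.634e-03)/ln(7.634e-03/1.665e-01) = ln(9.63322e-05)/ln(0.0458498) ≈ 3.0002.
Then e_3 ≈ e_2·(e_2/e_1)^p = 7.354e-07·(9.63322e-05)^3.0002 = 7.354e-07·8.92301e-13 ≈ 6.562e-19.

6.6e-19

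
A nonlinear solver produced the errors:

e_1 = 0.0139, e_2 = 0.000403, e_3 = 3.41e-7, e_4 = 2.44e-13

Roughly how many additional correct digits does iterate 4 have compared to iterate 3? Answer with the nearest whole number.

Digits gained ≈ log₁₀(e_3/e_4) = log₁₀(3.41e-7/2.44e-13) = log₁₀(1.39754e+06) ≈ 6.145.

6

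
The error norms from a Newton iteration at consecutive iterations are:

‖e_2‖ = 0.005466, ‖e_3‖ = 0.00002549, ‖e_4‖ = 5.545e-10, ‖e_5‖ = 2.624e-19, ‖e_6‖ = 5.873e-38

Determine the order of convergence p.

Consecutive ratios: ‖e_6‖/‖e_5‖ = 5.873e-38/2.624e-19 = 2.23819e-19, ‖e_5‖/‖e_4‖ = 2.624e-19/5.545e-10 = 4.73219e-10.
p ≈ ln(2.23819e-19)/ln(4.73219e-10) = -42.9435/-21.4715 ≈ 2.00.
So the convergence is quadratic (order 2).

2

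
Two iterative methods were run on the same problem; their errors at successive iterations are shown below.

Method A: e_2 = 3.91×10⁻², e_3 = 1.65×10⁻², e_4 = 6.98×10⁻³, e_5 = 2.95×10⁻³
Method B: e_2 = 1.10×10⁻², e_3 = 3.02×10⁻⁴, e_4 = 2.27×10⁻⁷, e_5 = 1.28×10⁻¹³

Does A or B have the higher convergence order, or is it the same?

Method A: p ≈ ln(2.95×10⁻³/6.98×10⁻³)/ln(6.98×10⁻³/1.65×10⁻²) ≈ 1.00.
Method B: p ≈ ln(1.28×10⁻¹³/2.27×10⁻⁷)/ln(2.27×10⁻⁷/3.02×10⁻⁴) ≈ 2.00.
Method B has the higher order (≈2.0 vs ≈1.0).

B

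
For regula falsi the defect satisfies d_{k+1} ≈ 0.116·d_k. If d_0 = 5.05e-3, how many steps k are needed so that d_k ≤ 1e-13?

After k steps, d_k ≈ 5.05e-3·0.116^k.
Need 0.116^k ≤ 1e-13/5.05e-3 = 1.9802e-11.
k ≥ ln(1.9802e-11)/ln(0.116) = -24.6452/-2.15417 = 11.441.
Smallest integer k = 12.

12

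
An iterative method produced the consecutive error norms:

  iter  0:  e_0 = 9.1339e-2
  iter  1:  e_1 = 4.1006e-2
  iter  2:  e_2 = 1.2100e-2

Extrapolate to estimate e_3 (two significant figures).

First estimate the order: p ≈ ln(e_2/e_1) / ln(e_1/e_0) = ln(1.2100e-2/4.1006e-2)/ln(4.1006e-2/9.1339e-2) = ln(0.295079)/ln(0.448943) ≈ 1.5240.
Then e_3 ≈ e_2·(e_2/e_1)^p = 1.2100e-2·(0.295079)^1.5240 = 1.2100e-2·0.155663 ≈ 0.001884.

1.9e-3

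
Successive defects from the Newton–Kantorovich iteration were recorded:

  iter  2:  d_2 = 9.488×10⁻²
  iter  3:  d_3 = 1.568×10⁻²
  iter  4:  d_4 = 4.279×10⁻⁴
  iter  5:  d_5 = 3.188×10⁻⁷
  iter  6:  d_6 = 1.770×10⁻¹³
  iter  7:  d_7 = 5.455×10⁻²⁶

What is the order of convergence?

2

Consecutive ratios: d_7/d_6 = 5.455×10⁻²⁶/1.770×10⁻¹³ = 3.08192e-13, d_6/d_5 = 1.770×10⁻¹³/3.188×10⁻⁷ = 5.55207e-07.
p ≈ ln(3.08192e-13)/ln(5.55207e-07) = -28.8081/-14.4039 ≈ 2.00.
So the convergence is quadratic (order 2).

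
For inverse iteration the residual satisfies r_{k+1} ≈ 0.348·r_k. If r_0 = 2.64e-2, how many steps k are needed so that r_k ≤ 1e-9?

17

After k steps, r_k ≈ 2.64e-2·0.348^k.
Need 0.348^k ≤ 1e-9/2.64e-2 = 3.78788e-08.
k ≥ ln(3.78788e-08)/ln(0.348) = -17.0889/-1.05555 = 16.190.
Smallest integer k = 17.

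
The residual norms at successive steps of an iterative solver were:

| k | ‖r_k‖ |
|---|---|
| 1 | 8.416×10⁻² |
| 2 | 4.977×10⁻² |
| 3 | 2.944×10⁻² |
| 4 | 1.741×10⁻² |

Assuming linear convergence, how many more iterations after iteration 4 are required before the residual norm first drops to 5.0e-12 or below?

42

Rate ρ ≈ ‖r_4‖/‖r_3‖ = 1.741×10⁻²/2.944×10⁻² = 0.5914.
After j more steps, ‖r_{4+j}‖ ≈ 1.741×10⁻²·ρ^j; need ρ^j ≤ 5.0e-12/1.741×10⁻² = 2.87191e-10.
j ≥ ln(2.87191e-10)/ln(0.5914) = -21.9709/-0.52526 = 41.829.
So 42 more iterations are needed.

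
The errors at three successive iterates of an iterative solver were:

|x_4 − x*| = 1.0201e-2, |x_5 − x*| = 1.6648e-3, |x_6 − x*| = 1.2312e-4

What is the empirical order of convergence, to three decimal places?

1.437

p ≈ ln(|x_6 − x*|/|x_5 − x*|) / ln(|x_5 − x*|/|x_4 − x*|)
  = ln(1.2312e-4/1.6648e-3) / ln(1.6648e-3/1.0201e-2)
  = ln(0.0739548) / ln(0.1632)
  = -2.604301 / -1.812779 ≈ 1.436635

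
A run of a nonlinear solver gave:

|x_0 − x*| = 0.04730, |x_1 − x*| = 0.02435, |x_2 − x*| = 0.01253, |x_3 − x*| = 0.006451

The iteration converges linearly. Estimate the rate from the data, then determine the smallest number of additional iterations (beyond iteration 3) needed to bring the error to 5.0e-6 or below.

Rate ρ ≈ |x_3 − x*|/|x_2 − x*| = 0.006451/0.01253 = 0.5148.
After j more steps, |x_{3+j} − x*| ≈ 0.006451·ρ^j; need ρ^j ≤ 5.0e-6/0.006451 = 0.000775074.
j ≥ ln(0.000775074)/ln(0.5148) = -7.1626/-0.66398 = 10.787.
So 11 more iterations are needed.

11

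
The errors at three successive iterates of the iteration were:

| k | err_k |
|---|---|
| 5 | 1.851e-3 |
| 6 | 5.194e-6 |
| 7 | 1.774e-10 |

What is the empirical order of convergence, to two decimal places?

1.75

p ≈ ln(err_7/err_6) / ln(err_6/err_5)
  = ln(1.774e-10/5.194e-6) / ln(5.194e-6/1.851e-3)
  = ln(3.41548e-05) / ln(0.00280605)
  = -10.28461 / -5.87598 ≈ 1.75028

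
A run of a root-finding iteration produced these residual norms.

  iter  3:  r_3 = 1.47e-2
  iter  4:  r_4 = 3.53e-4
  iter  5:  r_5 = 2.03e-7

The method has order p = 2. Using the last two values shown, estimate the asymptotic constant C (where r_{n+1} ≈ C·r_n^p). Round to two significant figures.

C ≈ r_5 / r_4^2
  = 2.03e-7 / (3.53e-4)^2
  = 2.03e-7 / 1.24609e-07 ≈ 1.6291

1.6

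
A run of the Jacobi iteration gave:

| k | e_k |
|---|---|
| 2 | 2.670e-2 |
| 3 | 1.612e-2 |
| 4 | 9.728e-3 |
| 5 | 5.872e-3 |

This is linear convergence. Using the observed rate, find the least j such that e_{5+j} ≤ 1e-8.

Rate ρ ≈ e_5/e_4 = 5.872e-3/9.728e-3 = 0.6036.
After j more steps, e_{5+j} ≈ 5.872e-3·ρ^j; need ρ^j ≤ 1e-8/5.872e-3 = 1.703e-06.
j ≥ ln(1.703e-06)/ln(0.6036) = -13.2831/-0.50484 = 26.312.
So 27 more iterations are needed.

27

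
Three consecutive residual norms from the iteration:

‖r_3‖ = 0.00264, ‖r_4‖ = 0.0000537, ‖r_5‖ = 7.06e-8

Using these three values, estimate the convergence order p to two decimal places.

p ≈ ln(‖r_5‖/‖r_4‖) / ln(‖r_4‖/‖r_3‖)
  = ln(7.06e-8/0.0000537) / ln(0.0000537/0.00264)
  = ln(0.00131471) / ln(0.0203409)
  = -6.63414 / -3.89512 ≈ 1.70319

1.70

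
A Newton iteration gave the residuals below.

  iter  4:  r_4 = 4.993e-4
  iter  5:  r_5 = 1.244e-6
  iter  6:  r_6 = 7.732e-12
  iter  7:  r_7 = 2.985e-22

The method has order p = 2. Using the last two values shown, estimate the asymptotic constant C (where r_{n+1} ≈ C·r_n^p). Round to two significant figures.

C ≈ r_7 / r_6^2
  = 2.985e-22 / (7.732e-12)^2
  = 2.985e-22 / 5.97838e-23 ≈ 4.993

5.0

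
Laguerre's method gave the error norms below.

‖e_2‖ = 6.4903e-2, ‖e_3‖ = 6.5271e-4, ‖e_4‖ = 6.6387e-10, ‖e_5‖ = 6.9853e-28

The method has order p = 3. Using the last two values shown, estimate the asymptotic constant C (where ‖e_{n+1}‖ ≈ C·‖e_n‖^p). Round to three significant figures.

C ≈ ‖e_5‖ / ‖e_4‖^3
  = 6.9853e-28 / (6.6387e-10)^3
  = 6.9853e-28 / 2.92583e-28 ≈ 2.3875

2.39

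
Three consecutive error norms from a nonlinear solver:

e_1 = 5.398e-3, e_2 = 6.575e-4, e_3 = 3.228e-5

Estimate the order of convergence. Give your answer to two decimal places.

p ≈ ln(e_3/e_2) / ln(e_2/e_1)
  = ln(3.228e-5/6.575e-4) / ln(6.575e-4/5.398e-3)
  = ln(0.0490951) / ln(0.121804)
  = -3.01400 / -2.10534 ≈ 1.43160

1.43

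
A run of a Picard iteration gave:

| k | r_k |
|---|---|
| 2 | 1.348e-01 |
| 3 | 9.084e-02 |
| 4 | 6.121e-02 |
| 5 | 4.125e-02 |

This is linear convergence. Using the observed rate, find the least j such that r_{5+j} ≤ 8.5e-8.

34

Rate ρ ≈ r_5/r_4 = 4.125e-02/6.121e-02 = 0.6739.
After j more steps, r_{5+j} ≈ 4.125e-02·ρ^j; need ρ^j ≤ 8.5e-8/4.125e-02 = 2.06061e-06.
j ≥ ln(2.06061e-06)/ln(0.6739) = -13.0925/-0.39467 = 33.173.
So 34 more iterations are needed.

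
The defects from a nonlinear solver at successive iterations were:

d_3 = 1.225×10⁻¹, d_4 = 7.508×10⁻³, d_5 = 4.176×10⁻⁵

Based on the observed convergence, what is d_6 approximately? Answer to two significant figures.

2.7e-9

First estimate the order: p ≈ ln(d_5/d_4) / ln(d_4/d_3) = ln(4.176×10⁻⁵/7.508×10⁻³)/ln(7.508×10⁻³/1.225×10⁻¹) = ln(0.00556207)/ln(0.0612898) ≈ 1.8594.
Then d_6 ≈ d_5·(d_5/d_4)^p = 4.176×10⁻⁵·(0.00556207)^1.8594 = 4.176×10⁻⁵·6.41937e-05 ≈ 2.681e-09.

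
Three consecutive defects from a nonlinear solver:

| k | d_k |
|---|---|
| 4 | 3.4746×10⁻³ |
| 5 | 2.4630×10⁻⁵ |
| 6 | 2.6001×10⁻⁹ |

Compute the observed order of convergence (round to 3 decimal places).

1.850

p ≈ ln(d_6/d_5) / ln(d_5/d_4)
  = ln(2.6001×10⁻⁹/2.4630×10⁻⁵) / ln(2.4630×10⁻⁵/3.4746×10⁻³)
  = ln(0.000105566) / ln(0.00708859)
  = -9.156174 / -4.949269 ≈ 1.850005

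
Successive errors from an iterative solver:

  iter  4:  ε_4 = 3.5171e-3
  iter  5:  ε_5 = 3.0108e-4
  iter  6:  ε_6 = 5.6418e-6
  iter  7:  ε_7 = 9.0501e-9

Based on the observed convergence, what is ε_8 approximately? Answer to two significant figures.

First estimate the order: p ≈ ln(ε_7/ε_6) / ln(ε_6/ε_5) = ln(9.0501e-9/5.6418e-6)/ln(5.6418e-6/3.0108e-4) = ln(0.00160412)/ln(0.0187385) ≈ 1.6180.
Then ε_8 ≈ ε_7·(ε_7/ε_6)^p = 9.0501e-9·(0.00160412)^1.6180 = 9.0501e-9·3.00658e-05 ≈ 2.721e-13.

2.7e-13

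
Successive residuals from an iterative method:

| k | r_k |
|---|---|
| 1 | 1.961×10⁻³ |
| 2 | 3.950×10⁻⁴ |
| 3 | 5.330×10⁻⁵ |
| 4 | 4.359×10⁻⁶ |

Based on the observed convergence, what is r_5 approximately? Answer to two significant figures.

1.9e-7

First estimate the order: p ≈ ln(r_4/r_3) / ln(r_3/r_2) = ln(4.359×10⁻⁶/5.330×10⁻⁵)/ln(5.330×10⁻⁵/3.950×10⁻⁴) = ln(0.0817824)/ln(0.134937) ≈ 1.2500.
Then r_5 ≈ r_4·(r_4/r_3)^p = 4.359×10⁻⁶·(0.0817824)^1.2500 = 4.359×10⁻⁶·0.0437346 ≈ 1.906e-07.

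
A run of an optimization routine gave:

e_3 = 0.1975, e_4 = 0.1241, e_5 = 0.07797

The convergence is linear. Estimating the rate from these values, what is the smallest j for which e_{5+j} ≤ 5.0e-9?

Rate ρ ≈ e_5/e_4 = 0.07797/0.1241 = 0.6283.
After j more steps, e_{5+j} ≈ 0.07797·ρ^j; need ρ^j ≤ 5.0e-9/0.07797 = 6.41272e-08.
j ≥ ln(6.41272e-08)/ln(0.6283) = -16.5624/-0.46474 = 35.638.
So 36 more iterations are needed.

36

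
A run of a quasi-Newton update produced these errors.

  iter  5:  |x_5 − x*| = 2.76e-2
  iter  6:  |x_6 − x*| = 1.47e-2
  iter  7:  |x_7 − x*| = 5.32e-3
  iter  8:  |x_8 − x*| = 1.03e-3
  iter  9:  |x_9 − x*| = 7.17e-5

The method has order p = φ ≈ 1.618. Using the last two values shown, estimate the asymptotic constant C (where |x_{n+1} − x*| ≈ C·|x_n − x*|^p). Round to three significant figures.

4.88

C ≈ |x_9 − x*| / |x_8 − x*|^1.618
  = 7.17e-5 / (1.03e-3)^1.618
  = 7.17e-5 / 1.46815e-05 ≈ 4.8837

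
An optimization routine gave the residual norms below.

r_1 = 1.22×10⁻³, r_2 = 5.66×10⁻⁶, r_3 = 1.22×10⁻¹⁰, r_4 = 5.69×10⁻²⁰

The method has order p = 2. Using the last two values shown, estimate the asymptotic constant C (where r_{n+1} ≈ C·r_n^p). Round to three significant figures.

C ≈ r_4 / r_3^2
  = 5.69×10⁻²⁰ / (1.22×10⁻¹⁰)^2
  = 5.69×10⁻²⁰ / 1.4884e-20 ≈ 3.8229

3.82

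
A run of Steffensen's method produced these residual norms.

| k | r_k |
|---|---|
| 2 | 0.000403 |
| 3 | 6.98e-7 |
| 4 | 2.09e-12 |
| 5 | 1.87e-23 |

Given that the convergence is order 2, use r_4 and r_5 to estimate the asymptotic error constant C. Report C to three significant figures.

4.28

C ≈ r_5 / r_4^2
  = 1.87e-23 / (2.09e-12)^2
  = 1.87e-23 / 4.3681e-24 ≈ 4.281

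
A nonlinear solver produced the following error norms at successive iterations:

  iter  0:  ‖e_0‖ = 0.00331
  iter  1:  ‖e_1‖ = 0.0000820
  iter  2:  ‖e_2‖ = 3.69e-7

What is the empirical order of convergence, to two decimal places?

p ≈ ln(‖e_2‖/‖e_1‖) / ln(‖e_1‖/‖e_0‖)
  = ln(3.69e-7/0.0000820) / ln(0.0000820/0.00331)
  = ln(0.0045) / ln(0.0247734)
  = -5.40368 / -3.69798 ≈ 1.46125

1.46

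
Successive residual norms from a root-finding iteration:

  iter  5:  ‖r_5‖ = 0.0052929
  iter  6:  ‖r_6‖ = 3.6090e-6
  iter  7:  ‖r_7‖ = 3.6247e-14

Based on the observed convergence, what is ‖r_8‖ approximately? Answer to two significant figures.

First estimate the order: p ≈ ln(‖r_7‖/‖r_6‖) / ln(‖r_6‖/‖r_5‖) = ln(3.6247e-14/3.6090e-6)/ln(3.6090e-6/0.0052929) = ln(1.00435e-08)/ln(0.000681857) ≈ 2.5260.
Then ‖r_8‖ ≈ ‖r_7‖·(‖r_7‖/‖r_6‖)^p = 3.6247e-14·(1.00435e-08)^2.5260 = 3.6247e-14·6.2627e-21 ≈ 2.27e-34.

2.3e-34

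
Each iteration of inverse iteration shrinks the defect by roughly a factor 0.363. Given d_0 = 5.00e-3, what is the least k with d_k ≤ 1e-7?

After k steps, d_k ≈ 5.00e-3·0.363^k.
Need 0.363^k ≤ 1e-7/5.00e-3 = 2e-05.
k ≥ ln(2e-05)/ln(0.363) = -10.8198/-1.01335 = 10.677.
Smallest integer k = 11.

11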